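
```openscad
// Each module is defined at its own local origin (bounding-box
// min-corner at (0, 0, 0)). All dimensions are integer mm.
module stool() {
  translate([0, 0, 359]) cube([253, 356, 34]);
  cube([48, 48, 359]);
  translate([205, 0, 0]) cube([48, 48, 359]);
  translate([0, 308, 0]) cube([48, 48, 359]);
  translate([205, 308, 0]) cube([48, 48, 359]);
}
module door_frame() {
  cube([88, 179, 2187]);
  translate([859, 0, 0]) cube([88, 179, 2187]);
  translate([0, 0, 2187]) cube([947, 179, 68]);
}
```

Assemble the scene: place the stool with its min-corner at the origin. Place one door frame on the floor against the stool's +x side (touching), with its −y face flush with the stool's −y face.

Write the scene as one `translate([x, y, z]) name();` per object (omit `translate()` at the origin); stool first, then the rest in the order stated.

stool();
translate([253, 0, 0]) door_frame();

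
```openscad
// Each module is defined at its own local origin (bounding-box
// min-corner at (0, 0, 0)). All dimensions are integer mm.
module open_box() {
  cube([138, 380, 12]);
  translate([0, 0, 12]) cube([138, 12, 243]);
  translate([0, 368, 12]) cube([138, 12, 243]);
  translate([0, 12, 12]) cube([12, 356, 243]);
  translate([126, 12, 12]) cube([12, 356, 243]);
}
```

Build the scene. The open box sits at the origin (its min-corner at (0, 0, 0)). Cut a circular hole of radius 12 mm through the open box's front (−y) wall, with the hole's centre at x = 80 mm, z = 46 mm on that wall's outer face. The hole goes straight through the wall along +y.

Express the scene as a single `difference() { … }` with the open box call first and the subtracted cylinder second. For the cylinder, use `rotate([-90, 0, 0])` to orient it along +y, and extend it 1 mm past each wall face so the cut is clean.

difference() {
  open_box();
  translate([80, -1, 46]) rotate([-90, 0, 0]) cylinder(h = 14, r = 12);
}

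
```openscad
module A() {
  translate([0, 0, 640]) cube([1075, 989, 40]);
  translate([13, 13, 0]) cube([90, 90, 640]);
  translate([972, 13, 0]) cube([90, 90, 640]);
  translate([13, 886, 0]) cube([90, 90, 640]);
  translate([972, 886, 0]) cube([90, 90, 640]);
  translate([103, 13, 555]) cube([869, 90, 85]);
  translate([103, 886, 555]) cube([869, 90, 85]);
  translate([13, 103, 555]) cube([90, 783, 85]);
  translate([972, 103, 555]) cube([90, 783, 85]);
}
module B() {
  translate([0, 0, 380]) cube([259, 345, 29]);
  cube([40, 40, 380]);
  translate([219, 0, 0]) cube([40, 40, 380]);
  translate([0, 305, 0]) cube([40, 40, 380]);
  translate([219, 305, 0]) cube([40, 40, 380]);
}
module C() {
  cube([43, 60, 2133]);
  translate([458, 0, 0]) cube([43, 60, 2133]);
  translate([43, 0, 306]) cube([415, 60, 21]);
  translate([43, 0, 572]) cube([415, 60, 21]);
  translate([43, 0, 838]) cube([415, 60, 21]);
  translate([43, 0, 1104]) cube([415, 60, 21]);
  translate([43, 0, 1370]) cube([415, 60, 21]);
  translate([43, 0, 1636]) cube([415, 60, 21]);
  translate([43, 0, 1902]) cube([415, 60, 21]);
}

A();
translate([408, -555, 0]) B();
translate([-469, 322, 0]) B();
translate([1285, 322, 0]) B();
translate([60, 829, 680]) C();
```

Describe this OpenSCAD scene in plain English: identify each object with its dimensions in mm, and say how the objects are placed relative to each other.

A is a rectangular dining table. The top is 1075×989×40 mm with its upper surface at z = 680 mm. It stands on four 90×90 mm square legs, each inset 13 mm from the nearest pair of top edges, running from the floor to the underside of the top. Four apron rails, 90 mm thick and 85 mm tall, run between adjacent legs with their top edges flush with the underside of the top and their outer faces flush with the legs' outer faces.

B is a simple wooden stool: a rectangular seat 259 mm (x) by 345 mm (y), 29 mm thick, top face at z = 409 mm, on four square legs, each 40×40 mm in cross-section. The legs rest on z = 0, each flush with a corner of the seat.

C is a wooden ladder with two side rails of 43×60 mm section and 2133 mm height, set 501 mm apart overall. Between them run 7 rectangular rungs (60 mm deep, 21 mm thick), front faces flush with the rails' −y face. The bottom of the first rung is 306 mm above the floor and each subsequent rung is 266 mm higher than the one below.

Three stools sit around the table at the −y, −x, +x sides. The ladder is on top of the table.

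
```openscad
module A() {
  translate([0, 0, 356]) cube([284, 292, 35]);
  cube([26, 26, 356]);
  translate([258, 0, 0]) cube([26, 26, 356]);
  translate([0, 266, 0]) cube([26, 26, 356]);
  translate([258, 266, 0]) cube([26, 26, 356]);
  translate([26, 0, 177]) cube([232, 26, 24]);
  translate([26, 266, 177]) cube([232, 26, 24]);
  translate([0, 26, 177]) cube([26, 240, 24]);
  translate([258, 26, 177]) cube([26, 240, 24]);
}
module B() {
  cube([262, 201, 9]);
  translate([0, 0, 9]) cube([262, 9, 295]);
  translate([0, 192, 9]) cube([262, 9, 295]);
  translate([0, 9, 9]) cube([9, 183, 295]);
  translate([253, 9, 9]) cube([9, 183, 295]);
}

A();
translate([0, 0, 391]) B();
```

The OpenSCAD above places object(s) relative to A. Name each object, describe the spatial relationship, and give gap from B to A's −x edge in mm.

The open box's min-x is at 0; the stool's min-x is 0; gap = 0 mm.

A is a stool. B is an open box. The open box is on top of the stool. The gap from the open box to the stool's −x edge is 0 mm.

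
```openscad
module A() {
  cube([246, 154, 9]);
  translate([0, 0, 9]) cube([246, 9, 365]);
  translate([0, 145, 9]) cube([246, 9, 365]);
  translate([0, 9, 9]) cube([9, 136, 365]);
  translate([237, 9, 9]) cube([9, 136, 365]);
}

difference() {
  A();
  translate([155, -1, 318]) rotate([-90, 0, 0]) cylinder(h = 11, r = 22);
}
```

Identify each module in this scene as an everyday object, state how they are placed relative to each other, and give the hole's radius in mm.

The subtracted cylinder has r = 22 mm.

A is an open box. The open box has a circular hole through its front wall. The hole's radius is 22 mm.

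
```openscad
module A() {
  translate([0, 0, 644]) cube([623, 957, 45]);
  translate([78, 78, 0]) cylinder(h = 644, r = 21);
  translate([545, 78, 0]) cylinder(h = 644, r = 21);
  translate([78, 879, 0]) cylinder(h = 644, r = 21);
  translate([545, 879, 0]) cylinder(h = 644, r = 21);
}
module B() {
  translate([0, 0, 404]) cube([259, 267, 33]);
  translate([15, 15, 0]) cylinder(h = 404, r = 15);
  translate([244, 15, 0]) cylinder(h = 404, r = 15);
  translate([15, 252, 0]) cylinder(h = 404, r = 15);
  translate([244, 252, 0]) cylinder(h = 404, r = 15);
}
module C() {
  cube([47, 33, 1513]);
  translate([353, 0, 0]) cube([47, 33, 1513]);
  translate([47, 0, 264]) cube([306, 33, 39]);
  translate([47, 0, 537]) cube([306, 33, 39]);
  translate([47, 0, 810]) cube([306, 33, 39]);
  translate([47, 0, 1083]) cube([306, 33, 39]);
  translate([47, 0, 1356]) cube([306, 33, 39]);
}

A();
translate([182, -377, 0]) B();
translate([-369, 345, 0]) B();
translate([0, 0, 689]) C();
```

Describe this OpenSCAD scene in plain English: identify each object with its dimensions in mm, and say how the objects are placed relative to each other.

A is a table with a 623×957 mm rectangular top, 45 mm thick, top surface at z = 689 mm, supported by four round legs of 42 mm diameter, each leg's bounding box inset 57 mm from the nearest pair of top edges, running from the floor.

B is a simple wooden stool: a rectangular seat 259 mm (x) by 267 mm (y), 33 mm thick, top face at z = 437 mm, on four round legs, each 30 mm in diameter. The legs rest on z = 0, each leg's axis is inset half a diameter from the nearest pair of seat edges (so the leg's bounding box is flush with the corner).

C is a wooden ladder with two side rails of 47×33 mm section and 1513 mm height, set 400 mm apart overall. Between them run 5 rectangular rungs (33 mm deep, 39 mm thick), front faces flush with the rails' −y face. The bottom of the first rung is 264 mm above the floor and each subsequent rung is 273 mm higher than the one below.

Two stools sit around the table at the −y, −x sides. The ladder is on top of the table.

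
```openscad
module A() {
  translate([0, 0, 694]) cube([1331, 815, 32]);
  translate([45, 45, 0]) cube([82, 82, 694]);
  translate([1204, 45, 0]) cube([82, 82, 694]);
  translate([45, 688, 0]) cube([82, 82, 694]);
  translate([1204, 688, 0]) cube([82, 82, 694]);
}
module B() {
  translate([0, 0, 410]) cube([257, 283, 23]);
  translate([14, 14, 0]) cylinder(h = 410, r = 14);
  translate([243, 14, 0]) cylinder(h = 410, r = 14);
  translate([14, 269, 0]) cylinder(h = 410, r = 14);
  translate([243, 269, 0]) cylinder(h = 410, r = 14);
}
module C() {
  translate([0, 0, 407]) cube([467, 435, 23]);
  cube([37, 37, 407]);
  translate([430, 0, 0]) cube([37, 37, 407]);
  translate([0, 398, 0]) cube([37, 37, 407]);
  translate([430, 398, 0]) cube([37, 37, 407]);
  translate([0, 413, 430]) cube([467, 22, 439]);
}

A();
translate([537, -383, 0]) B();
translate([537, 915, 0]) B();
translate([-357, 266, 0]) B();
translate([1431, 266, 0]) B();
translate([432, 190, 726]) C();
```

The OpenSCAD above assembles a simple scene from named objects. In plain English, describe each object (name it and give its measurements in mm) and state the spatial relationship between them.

A is a table: top 1331 mm (x) × 815 mm (y), 32 mm thick, upper face at z = 726 mm, on four 82×82 mm square legs, each inset 45 mm from the nearest pair of top edges, running from z = 0 to the bottom of the top.

B is a simple wooden stool: a rectangular seat 257 mm (x) by 283 mm (y), 23 mm thick, top face at z = 433 mm, on four round legs, each 28 mm in diameter. The legs rest on z = 0, each leg's axis is inset half a diameter from the nearest pair of seat edges (so the leg's bounding box is flush with the corner).

C is a chair. The seat is a 467×435×23 mm slab with its top at z = 430 mm, on four 37×37 mm corner legs (flush with the seat edges, standing on z = 0). A flat backrest 22 mm thick, 439 mm tall, spans the full seat width and rises from the seat top along its +y edge, rear face flush with the rear of the seat.

Four stools sit around the table at the −y, +y, −x, +x sides. The chair is on top of the table, centred.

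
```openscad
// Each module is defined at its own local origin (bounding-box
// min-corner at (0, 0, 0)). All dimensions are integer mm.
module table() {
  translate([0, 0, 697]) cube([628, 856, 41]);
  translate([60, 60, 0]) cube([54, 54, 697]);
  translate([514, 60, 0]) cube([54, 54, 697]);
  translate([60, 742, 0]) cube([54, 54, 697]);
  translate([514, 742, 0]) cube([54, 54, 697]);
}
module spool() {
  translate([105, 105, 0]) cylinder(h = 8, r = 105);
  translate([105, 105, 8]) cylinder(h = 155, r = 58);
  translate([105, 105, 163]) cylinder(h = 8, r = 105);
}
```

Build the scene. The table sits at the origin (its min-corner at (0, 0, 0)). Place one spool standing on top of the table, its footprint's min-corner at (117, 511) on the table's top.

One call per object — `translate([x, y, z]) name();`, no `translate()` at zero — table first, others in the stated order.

table();
translate([117, 511, 738]) spool();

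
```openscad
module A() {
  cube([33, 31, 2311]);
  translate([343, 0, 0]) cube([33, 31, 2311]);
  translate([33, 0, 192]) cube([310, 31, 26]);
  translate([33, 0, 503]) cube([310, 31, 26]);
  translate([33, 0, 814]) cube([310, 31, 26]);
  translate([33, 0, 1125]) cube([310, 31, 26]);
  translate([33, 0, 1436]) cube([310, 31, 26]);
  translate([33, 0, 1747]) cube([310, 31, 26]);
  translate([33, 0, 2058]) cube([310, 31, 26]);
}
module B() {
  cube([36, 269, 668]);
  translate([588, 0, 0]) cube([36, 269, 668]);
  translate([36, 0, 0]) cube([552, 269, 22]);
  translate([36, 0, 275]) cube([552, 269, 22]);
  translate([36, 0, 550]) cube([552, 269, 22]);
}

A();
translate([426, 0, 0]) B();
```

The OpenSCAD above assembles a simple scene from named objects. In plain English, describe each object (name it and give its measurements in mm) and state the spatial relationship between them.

A is a straight ladder. Two 33×31 mm vertical rails, 2311 mm tall, stand 376 mm apart (outside-to-outside) with their front faces coplanar on the −y side. 7 rungs, each 31 mm deep and 26 mm tall, span between the inner faces of the rails, front faces flush with the rails. The lowest rung's underside is at z = 192 mm and rungs are spaced 311 mm apart (underside to underside).

B is a bookshelf 624 mm wide overall, 269 mm deep and 668 mm tall. The two sides are 36 mm thick vertical panels. 3 horizontal shelves of 22 mm thickness span between the inner faces of the sides; the lowest shelf sits on the floor and shelves are stacked with a clear vertical gap of 253 mm between each pair.

The bookshelf is on the floor beside the ladder on its +x side.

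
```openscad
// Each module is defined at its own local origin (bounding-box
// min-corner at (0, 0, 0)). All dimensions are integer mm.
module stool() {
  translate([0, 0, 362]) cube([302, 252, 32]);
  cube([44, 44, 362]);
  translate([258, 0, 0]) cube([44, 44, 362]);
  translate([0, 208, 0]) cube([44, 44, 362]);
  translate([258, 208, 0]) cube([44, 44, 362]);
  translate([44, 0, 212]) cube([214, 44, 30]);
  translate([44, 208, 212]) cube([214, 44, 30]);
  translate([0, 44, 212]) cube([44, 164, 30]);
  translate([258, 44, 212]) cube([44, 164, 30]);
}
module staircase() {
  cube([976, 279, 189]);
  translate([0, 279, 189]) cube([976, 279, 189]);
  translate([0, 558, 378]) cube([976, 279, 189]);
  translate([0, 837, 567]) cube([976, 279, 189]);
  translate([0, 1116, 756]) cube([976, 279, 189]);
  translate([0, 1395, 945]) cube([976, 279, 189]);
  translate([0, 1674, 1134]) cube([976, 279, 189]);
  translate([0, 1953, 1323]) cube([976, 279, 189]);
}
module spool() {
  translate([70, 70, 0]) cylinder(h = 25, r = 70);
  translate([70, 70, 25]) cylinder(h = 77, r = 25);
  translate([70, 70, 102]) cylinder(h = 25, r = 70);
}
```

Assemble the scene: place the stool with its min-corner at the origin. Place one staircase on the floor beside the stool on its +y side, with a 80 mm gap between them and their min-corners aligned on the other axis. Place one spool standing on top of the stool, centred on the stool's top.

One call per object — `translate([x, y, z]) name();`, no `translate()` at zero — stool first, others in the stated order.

stool();
translate([0, 332, 0]) staircase();
translate([81, 56, 394]) spool();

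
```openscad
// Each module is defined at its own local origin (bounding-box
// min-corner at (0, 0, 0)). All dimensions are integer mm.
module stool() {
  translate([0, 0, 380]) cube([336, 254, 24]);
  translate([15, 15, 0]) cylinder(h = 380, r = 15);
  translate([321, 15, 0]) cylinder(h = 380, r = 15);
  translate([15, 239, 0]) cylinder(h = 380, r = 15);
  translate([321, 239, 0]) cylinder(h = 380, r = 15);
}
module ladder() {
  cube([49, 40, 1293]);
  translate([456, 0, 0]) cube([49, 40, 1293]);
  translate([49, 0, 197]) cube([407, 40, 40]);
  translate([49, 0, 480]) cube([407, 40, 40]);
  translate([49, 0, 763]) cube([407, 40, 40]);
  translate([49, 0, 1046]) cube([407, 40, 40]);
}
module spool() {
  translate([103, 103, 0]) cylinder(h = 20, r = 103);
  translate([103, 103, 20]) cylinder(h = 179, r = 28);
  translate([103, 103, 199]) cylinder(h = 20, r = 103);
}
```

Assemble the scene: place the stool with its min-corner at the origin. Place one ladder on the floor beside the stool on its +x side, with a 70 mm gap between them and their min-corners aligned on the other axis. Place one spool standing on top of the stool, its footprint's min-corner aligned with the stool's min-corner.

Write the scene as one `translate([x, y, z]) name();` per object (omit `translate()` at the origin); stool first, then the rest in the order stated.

stool();
translate([406, 0, 0]) ladder();
translate([0, 0, 404]) spool();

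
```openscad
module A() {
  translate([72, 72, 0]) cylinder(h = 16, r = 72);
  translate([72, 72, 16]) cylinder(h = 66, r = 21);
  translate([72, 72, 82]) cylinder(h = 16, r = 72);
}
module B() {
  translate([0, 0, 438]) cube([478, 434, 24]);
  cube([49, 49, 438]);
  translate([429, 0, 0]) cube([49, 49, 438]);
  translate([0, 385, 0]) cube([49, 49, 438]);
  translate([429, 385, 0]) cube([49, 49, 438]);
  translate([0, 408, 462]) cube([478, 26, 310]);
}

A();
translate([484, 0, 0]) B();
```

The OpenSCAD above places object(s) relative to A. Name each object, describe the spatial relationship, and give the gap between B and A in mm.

A is a spool. B is a chair. The chair is on the floor beside the spool on its +x side. The gap between the chair and the spool is 340 mm.

The chair's nearest face is 340 mm from the spool's +x face.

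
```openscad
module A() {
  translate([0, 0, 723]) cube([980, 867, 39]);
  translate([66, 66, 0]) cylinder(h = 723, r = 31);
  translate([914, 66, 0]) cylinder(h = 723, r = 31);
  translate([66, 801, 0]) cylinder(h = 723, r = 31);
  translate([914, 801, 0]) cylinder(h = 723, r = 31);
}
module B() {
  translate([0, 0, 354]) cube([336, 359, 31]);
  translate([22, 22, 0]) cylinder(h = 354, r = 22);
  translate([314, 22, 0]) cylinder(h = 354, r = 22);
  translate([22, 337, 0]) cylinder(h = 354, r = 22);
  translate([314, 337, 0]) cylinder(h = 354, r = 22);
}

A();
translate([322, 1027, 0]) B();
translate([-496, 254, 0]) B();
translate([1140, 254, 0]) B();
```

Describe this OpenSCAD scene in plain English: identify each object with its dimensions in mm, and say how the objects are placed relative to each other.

A is a rectangular dining table. The top is 980×867×39 mm with its upper surface at z = 762 mm. It stands on four round legs of 62 mm diameter, each leg's bounding box inset 35 mm from the nearest pair of top edges, running from the floor to the underside of the top.

B is a four-legged stool. The seat is 336×359 mm, 31 mm thick, top at z = 385 mm. It stands on four round legs, each 44 mm in diameter, from z = 0 to the seat underside, each leg's axis is inset half a diameter from the nearest pair of seat edges (so the leg's bounding box is flush with the corner).

Three stools sit around the table at the +y, −x, +x sides.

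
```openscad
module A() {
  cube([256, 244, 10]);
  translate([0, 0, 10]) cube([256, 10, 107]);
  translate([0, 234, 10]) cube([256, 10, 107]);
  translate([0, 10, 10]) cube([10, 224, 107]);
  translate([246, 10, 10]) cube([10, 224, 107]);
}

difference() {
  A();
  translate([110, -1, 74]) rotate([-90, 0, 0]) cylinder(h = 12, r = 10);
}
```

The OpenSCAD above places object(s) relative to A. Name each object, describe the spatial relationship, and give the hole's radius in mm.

The subtracted cylinder has r = 10 mm.

A is an open box. The open box has a circular hole through its front wall. The hole's radius is 10 mm.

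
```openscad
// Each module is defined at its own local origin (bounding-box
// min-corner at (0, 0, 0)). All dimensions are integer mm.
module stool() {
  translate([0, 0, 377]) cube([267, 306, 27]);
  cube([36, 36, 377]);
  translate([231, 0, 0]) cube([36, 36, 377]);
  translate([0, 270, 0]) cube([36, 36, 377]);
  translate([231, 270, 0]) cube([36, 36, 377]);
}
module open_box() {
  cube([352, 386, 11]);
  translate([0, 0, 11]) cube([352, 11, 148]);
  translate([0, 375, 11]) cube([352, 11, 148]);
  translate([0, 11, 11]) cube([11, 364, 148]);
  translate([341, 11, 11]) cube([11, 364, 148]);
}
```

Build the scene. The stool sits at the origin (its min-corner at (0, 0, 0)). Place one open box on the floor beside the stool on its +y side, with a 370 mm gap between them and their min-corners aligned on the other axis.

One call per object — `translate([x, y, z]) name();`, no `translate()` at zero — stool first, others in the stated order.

stool();
translate([0, 676, 0]) open_box();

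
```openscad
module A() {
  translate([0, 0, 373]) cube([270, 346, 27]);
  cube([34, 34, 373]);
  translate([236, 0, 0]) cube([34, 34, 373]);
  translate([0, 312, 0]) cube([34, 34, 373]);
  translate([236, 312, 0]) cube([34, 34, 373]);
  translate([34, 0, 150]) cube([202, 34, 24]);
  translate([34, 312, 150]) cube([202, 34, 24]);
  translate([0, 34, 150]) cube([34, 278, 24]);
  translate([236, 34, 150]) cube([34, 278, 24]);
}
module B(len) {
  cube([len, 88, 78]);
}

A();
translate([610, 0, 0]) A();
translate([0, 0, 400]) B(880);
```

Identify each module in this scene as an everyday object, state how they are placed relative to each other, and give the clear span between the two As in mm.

Second stool starts at x = 610; first ends at x = 270; clear span = 610 − 270 = 340 mm.

A is a stool. B is a beam. A beam spans the tops of two stools. The clear span between the two stools is 340 mm.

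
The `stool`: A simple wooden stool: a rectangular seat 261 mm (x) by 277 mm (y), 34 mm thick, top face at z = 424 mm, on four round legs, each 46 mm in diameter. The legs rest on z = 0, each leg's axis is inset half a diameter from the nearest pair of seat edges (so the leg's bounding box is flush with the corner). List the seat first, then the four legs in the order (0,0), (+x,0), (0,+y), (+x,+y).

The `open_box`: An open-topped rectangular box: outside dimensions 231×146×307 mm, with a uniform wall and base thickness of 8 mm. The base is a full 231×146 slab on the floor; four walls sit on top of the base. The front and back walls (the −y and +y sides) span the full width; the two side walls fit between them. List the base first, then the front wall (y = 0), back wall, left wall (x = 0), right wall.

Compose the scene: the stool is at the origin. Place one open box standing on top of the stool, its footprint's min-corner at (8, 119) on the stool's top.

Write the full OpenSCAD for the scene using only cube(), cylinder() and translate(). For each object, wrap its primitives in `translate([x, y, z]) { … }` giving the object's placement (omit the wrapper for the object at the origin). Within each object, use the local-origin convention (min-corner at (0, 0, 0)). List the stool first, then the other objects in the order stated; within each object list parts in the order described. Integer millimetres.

translate([0, 0, 390]) cube([261, 277, 34]);
translate([23, 23, 0]) cylinder(h = 390, r = 23);
translate([238, 23, 0]) cylinder(h = 390, r = 23);
translate([23, 254, 0]) cylinder(h = 390, r = 23);
translate([238, 254, 0]) cylinder(h = 390, r = 23);
translate([8, 119, 424]) {
  cube([231, 146, 8]);
  translate([0, 0, 8]) cube([231, 8, 299]);
  translate([0, 138, 8]) cube([231, 8, 299]);
  translate([0, 8, 8]) cube([8, 130, 299]);
  translate([223, 8, 8]) cube([8, 130, 299]);
}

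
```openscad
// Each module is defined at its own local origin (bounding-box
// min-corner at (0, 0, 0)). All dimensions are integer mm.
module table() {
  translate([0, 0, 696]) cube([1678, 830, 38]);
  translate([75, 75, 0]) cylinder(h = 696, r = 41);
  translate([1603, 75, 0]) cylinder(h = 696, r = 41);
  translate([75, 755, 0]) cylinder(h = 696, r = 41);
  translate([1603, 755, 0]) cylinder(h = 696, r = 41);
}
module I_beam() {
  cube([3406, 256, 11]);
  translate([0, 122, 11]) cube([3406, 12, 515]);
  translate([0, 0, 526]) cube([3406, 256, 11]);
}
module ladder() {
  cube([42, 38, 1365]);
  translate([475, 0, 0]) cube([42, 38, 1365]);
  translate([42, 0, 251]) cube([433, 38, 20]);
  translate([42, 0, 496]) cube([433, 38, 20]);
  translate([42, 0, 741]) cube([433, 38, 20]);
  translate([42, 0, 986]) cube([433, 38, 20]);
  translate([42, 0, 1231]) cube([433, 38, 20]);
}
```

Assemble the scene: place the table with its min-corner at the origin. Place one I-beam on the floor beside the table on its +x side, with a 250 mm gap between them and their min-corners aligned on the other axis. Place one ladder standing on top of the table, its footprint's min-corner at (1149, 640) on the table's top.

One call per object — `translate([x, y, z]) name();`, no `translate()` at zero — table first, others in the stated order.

table();
translate([1928, 0, 0]) I_beam();
translate([1149, 640, 734]) ladder();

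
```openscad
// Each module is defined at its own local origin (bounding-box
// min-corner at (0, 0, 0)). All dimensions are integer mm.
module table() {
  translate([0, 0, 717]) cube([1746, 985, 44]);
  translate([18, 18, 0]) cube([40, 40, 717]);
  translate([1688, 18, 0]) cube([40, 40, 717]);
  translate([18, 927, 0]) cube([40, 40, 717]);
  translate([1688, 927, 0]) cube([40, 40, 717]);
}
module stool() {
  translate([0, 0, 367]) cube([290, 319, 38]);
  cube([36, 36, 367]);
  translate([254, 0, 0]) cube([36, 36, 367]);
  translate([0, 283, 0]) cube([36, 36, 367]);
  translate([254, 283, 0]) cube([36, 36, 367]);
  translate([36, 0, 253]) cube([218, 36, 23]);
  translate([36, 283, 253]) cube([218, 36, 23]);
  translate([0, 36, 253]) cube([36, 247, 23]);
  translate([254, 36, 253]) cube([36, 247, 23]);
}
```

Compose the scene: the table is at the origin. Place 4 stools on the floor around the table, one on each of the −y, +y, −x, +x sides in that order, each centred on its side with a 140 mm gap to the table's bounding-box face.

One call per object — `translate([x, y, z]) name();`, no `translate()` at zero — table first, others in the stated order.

table();
translate([728, -459, 0]) stool();
translate([728, 1125, 0]) stool();
translate([-430, 333, 0]) stool();
translate([1886, 333, 0]) stool();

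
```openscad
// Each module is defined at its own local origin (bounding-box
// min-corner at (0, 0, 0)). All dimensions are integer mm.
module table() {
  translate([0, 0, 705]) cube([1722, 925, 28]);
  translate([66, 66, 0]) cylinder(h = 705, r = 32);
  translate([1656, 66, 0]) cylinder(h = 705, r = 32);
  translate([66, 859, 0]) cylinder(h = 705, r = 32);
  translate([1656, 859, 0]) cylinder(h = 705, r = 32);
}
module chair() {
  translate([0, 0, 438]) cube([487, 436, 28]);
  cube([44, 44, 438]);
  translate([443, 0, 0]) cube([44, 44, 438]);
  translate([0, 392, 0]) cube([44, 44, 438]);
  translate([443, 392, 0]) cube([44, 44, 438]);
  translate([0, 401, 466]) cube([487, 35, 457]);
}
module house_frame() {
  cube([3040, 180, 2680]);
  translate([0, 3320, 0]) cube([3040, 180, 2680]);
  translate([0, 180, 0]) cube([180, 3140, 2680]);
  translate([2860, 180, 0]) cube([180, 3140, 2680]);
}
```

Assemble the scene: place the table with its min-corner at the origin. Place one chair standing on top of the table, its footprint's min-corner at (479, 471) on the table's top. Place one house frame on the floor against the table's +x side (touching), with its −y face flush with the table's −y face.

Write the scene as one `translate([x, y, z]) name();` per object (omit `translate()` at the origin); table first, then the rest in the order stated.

table();
translate([479, 471, 733]) chair();
translate([1722, 0, 0]) house_frame();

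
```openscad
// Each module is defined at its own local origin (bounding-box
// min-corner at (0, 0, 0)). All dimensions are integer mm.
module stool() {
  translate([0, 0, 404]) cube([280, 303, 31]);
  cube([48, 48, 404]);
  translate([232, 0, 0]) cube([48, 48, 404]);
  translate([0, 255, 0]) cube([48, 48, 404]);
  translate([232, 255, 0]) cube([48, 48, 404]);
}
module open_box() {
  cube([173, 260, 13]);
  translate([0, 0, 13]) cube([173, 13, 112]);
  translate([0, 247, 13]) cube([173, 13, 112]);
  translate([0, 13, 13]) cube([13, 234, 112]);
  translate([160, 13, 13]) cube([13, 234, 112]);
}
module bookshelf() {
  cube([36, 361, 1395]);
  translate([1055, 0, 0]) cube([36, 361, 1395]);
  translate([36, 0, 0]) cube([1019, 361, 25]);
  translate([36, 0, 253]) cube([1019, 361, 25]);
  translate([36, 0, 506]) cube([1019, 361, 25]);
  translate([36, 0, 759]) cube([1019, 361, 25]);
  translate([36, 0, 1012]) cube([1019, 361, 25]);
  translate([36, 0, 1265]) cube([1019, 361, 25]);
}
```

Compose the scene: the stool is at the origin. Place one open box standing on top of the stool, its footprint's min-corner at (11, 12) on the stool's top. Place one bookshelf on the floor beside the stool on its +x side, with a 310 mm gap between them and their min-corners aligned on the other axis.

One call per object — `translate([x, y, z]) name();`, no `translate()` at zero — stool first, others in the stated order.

stool();
translate([11, 12, 435]) open_box();
translate([590, 0, 0]) bookshelf();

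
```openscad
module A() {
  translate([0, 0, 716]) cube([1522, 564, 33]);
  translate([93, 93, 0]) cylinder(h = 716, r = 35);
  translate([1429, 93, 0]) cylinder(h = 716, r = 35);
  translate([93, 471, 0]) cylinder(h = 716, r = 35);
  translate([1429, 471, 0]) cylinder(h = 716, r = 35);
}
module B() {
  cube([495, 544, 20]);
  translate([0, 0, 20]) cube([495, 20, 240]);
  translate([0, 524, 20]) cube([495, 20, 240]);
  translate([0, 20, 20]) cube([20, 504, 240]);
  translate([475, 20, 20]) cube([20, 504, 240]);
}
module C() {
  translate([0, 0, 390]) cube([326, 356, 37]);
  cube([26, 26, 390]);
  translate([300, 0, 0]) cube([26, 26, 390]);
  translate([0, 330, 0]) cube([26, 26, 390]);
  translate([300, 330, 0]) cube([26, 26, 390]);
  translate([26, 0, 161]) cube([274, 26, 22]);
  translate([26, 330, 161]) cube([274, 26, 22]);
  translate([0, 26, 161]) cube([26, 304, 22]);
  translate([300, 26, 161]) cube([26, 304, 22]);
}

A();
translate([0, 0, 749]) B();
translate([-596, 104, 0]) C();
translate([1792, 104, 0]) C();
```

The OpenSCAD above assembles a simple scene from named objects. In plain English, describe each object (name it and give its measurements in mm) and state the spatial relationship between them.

A is a rectangular dining table. The top is 1522×564×33 mm with its upper surface at z = 749 mm. It stands on four round legs of 70 mm diameter, each leg's bounding box inset 58 mm from the nearest pair of top edges, running from the floor to the underside of the top.

B is an open storage box with external size 495×544×260 mm and wall thickness 20 mm (the base is also 20 mm thick). The base covers the whole footprint; the four walls stand on the base, with the y-facing walls full-width and the x-facing walls fitting between their inner faces.

C is a four-legged stool. The seat is 326×356 mm, 37 mm thick, top at z = 427 mm. It stands on four square legs, each 26×26 mm in cross-section, from z = 0 to the seat underside, each flush with a corner of the seat. Four stretchers, 26 mm wide and 22 mm tall, connect adjacent legs with their undersides at z = 161 mm, each running between the inner faces of the legs it joins and aligned with the legs' outer faces on the other axis.

The open box is on top of the table. Two stools sit around the table at the −x, +x sides.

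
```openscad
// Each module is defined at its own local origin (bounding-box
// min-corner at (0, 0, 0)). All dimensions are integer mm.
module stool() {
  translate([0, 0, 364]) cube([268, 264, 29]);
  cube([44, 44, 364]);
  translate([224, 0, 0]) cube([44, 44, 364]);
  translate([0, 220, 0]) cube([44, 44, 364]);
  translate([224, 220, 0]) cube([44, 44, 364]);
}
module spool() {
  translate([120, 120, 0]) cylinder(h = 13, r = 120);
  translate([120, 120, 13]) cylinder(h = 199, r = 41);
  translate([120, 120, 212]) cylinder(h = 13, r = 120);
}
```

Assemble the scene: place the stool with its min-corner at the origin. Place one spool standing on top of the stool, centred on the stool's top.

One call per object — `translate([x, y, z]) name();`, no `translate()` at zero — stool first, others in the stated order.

stool();
translate([14, 12, 393]) spool();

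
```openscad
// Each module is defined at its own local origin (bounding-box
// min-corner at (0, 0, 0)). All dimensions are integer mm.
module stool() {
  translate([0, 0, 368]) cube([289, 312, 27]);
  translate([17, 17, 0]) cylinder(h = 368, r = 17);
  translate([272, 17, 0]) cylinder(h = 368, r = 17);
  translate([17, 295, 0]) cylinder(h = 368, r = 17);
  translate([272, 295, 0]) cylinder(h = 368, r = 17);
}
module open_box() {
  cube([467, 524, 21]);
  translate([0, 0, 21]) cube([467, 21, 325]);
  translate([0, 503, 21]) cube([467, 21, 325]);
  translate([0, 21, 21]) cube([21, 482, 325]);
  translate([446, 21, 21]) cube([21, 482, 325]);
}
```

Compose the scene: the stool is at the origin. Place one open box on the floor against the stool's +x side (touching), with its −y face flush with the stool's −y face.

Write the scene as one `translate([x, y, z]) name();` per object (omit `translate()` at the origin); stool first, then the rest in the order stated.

stool();
translate([289, 0, 0]) open_box();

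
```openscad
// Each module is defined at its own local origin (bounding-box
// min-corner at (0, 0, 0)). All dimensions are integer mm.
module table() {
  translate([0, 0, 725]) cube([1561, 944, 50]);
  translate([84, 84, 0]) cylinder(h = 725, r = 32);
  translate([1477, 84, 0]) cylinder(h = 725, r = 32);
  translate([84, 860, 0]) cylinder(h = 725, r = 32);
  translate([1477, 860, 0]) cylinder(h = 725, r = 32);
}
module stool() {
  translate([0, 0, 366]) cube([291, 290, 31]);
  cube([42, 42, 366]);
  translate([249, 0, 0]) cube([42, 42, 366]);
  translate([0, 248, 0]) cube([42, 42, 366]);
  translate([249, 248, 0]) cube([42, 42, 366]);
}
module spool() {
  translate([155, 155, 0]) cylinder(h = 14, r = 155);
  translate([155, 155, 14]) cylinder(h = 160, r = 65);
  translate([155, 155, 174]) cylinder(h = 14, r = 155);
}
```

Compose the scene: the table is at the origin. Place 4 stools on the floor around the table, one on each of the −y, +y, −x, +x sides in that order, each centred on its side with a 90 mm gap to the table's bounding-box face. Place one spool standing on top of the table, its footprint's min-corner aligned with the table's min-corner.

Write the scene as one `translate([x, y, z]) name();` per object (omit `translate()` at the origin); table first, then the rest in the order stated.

table();
translate([635, -380, 0]) stool();
translate([635, 1034, 0]) stool();
translate([-381, 327, 0]) stool();
translate([1651, 327, 0]) stool();
translate([0, 0, 775]) spool();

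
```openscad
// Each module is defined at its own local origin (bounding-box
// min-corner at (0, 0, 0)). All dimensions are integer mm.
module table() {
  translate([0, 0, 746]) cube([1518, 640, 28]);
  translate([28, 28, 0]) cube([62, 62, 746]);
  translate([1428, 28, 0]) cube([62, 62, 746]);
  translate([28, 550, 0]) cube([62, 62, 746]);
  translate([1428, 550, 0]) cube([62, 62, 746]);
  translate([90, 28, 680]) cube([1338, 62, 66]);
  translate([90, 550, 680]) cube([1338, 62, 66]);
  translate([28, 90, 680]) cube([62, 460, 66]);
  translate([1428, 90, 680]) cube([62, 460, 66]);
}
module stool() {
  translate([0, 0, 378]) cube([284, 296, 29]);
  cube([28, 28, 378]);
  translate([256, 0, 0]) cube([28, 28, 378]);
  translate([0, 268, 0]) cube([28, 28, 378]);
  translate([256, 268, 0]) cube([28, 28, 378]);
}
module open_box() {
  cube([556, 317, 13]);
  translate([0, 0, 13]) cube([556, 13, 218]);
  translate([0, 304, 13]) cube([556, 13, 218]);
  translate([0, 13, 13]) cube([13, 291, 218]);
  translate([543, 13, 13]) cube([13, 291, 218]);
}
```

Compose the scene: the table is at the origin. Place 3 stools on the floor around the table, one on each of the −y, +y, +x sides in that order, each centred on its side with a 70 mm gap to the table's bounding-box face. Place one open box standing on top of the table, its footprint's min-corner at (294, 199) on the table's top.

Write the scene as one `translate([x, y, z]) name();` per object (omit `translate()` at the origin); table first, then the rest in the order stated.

table();
translate([617, -366, 0]) stool();
translate([617, 710, 0]) stool();
translate([1588, 172, 0]) stool();
translate([294, 199, 774]) open_box();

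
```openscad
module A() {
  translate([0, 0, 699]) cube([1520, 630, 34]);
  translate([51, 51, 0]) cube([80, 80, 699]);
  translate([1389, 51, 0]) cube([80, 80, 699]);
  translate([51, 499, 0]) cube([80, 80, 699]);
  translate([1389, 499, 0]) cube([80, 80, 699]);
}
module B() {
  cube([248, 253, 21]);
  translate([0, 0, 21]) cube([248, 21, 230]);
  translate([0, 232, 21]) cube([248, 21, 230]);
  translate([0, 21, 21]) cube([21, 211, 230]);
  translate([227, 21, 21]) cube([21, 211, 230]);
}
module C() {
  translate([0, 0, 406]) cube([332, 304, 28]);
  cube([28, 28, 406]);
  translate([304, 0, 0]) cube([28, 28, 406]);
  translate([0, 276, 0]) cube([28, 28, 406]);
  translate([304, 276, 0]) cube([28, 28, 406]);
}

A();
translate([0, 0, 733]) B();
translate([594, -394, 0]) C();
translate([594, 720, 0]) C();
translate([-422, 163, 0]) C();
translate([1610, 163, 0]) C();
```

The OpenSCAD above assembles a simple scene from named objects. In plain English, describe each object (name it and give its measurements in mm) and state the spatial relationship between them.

A is a rectangular dining table. The top is 1520×630×34 mm with its upper surface at z = 733 mm. It stands on four 80×80 mm square legs, each inset 51 mm from the nearest pair of top edges, running from the floor to the underside of the top.

B is an open-topped rectangular box: outside dimensions 248×253×251 mm, with a uniform wall and base thickness of 21 mm. The base is a full 248×253 slab on the floor; four walls sit on top of the base. The front and back walls (the −y and +y sides) span the full width; the two side walls fit between them.

C is a simple wooden stool: a rectangular seat 332 mm (x) by 304 mm (y), 28 mm thick, top face at z = 434 mm, on four square legs, each 28×28 mm in cross-section. The legs rest on z = 0, each flush with a corner of the seat.

The open box is on top of the table. Four stools sit around the table at the −y, +y, −x, +x sides.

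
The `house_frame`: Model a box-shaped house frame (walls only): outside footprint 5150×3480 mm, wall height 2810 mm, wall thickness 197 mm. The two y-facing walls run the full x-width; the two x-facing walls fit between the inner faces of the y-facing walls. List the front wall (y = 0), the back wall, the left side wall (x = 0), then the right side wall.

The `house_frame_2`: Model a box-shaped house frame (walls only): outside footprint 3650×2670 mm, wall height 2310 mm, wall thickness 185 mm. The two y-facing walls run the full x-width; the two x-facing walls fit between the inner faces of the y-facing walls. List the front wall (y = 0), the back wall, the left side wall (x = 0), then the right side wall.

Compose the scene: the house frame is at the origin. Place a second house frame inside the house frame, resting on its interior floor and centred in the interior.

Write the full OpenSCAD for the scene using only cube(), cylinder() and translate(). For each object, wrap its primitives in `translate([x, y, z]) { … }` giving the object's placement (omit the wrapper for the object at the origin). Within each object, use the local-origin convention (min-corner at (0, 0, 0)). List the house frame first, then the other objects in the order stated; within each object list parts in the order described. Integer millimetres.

cube([5150, 197, 2810]);
translate([0, 3283, 0]) cube([5150, 197, 2810]);
translate([0, 197, 0]) cube([197, 3086, 2810]);
translate([4953, 197, 0]) cube([197, 3086, 2810]);
translate([750, 405, 0]) {
  cube([3650, 185, 2310]);
  translate([0, 2485, 0]) cube([3650, 185, 2310]);
  translate([0, 185, 0]) cube([185, 2300, 2310]);
  translate([3465, 185, 0]) cube([185, 2300, 2310]);
}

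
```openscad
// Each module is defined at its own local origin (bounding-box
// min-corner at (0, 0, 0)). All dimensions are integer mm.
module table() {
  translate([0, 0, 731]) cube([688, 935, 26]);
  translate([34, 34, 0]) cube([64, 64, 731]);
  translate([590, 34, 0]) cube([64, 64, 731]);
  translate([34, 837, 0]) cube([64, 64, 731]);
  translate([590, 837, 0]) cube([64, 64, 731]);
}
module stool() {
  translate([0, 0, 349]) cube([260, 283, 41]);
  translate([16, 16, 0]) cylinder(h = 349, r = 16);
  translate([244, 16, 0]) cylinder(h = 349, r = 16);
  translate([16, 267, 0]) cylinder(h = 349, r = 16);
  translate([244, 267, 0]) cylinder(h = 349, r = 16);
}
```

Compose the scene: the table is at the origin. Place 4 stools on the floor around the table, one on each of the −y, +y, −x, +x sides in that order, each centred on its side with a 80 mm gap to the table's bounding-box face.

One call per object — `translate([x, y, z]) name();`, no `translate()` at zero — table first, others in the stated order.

table();
translate([214, -363, 0]) stool();
translate([214, 1015, 0]) stool();
translate([-340, 326, 0]) stool();
translate([768, 326, 0]) stool();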